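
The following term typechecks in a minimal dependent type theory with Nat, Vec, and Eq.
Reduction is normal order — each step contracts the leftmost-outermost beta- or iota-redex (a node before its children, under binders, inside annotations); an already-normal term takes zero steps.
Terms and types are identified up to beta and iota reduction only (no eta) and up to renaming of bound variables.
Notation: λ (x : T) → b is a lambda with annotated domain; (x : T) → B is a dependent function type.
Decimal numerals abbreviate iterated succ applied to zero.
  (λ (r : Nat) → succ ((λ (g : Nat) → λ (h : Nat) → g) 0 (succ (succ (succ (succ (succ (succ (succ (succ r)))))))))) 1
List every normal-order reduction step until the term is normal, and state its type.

normal-order reduction:
  (λ (r : Nat) → succ ((λ (g : Nat) → λ (h : Nat) → g) 0 (succ (succ (succ (succ (succ (succ (succ (succ r)))))))))) 1
  ~> succ ((λ (r : Nat) → λ (g : Nat) → r) 0 9)
  ~> succ ((λ (r : Nat) → 0) 9)
  ~> 1
inferred type:
  Nat


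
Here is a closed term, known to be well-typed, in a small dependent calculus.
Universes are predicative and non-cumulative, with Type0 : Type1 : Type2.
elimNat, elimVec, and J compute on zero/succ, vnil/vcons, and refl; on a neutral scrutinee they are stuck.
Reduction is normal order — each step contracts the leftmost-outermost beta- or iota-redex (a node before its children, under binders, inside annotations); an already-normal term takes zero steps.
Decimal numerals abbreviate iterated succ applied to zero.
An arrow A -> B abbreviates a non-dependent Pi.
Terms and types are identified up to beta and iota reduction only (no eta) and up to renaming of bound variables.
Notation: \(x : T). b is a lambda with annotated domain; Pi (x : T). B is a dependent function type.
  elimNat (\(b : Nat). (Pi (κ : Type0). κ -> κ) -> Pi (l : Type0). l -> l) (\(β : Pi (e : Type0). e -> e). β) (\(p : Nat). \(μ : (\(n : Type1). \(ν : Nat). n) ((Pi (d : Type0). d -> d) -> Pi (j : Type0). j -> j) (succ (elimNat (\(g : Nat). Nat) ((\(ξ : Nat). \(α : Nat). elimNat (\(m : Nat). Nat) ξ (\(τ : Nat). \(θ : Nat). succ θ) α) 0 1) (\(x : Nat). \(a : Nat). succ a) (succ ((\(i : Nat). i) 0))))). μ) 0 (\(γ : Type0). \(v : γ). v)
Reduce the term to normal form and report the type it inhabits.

resulting normal form:
  \(b : Type0). \(κ : b). κ
inferred type:
  Pi (b : Type0). b -> b
observation: the leftmost-outermost redex is an elimNat iota-redex, and normalization takes 2 steps.


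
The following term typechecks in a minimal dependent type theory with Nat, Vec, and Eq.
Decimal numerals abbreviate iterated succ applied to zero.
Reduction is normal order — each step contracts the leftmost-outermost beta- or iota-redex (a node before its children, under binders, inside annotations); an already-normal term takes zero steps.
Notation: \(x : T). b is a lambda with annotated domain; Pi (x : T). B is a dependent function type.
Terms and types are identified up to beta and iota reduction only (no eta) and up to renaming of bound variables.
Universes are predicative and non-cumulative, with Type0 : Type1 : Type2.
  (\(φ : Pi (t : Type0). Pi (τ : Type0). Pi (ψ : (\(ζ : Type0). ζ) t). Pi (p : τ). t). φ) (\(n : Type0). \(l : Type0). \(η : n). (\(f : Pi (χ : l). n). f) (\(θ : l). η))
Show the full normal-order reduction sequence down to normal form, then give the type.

normal-order reduction sequence:
  (\(φ : Pi (t : Type0). Pi (τ : Type0). Pi (ψ : (\(ζ : Type0). ζ) t). Pi (p : τ). t). φ) (\(n : Type0). \(l : Type0). \(η : n). (\(f : Pi (χ : l). n). f) (\(θ : l). η))
  ~> \(φ : Type0). \(t : Type0). \(τ : φ). (\(ψ : Pi (ζ : t). φ). ψ) (\(p : t). τ)
  ~> \(φ : Type0). \(t : Type0). \(τ : φ). \(ψ : t). τ
the term's type:
  Pi (φ : Type0). Pi (t : Type0). Pi (τ : φ). Pi (ψ : t). φ


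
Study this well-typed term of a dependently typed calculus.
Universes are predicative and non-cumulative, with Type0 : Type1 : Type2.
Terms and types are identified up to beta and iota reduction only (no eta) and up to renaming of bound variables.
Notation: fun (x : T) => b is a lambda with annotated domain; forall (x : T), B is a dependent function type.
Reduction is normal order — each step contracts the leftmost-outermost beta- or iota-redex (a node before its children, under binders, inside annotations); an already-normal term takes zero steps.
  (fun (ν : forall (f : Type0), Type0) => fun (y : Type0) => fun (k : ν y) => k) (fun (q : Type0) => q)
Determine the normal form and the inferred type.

normal form:
  fun (ν : Type0) => fun (f : ν) => f
inferred type:
  forall (ν : Type0), forall (f : ν), ν
observation: 2 normal-order steps separate the term from its normal form.


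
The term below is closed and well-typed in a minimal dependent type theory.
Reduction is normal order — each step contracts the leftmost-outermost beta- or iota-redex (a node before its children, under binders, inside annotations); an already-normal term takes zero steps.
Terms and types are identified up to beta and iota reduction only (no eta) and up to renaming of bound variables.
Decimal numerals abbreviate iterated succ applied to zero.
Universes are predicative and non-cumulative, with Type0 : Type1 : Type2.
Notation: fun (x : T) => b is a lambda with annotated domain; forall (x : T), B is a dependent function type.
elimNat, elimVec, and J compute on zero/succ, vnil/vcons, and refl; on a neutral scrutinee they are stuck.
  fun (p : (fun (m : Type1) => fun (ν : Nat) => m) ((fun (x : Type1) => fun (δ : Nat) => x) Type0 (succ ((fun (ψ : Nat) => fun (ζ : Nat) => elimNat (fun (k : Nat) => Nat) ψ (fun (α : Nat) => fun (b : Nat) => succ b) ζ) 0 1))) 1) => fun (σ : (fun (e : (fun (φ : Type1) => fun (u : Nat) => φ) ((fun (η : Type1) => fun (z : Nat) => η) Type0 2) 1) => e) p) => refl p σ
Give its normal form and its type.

reduced normal form:
  fun (p : Type0) => fun (m : p) => refl p m
inferred type:
  forall (p : Type0), forall (m : p), Eq p m m
observation: normalization takes exactly 5 steps under the normal-order strategy.


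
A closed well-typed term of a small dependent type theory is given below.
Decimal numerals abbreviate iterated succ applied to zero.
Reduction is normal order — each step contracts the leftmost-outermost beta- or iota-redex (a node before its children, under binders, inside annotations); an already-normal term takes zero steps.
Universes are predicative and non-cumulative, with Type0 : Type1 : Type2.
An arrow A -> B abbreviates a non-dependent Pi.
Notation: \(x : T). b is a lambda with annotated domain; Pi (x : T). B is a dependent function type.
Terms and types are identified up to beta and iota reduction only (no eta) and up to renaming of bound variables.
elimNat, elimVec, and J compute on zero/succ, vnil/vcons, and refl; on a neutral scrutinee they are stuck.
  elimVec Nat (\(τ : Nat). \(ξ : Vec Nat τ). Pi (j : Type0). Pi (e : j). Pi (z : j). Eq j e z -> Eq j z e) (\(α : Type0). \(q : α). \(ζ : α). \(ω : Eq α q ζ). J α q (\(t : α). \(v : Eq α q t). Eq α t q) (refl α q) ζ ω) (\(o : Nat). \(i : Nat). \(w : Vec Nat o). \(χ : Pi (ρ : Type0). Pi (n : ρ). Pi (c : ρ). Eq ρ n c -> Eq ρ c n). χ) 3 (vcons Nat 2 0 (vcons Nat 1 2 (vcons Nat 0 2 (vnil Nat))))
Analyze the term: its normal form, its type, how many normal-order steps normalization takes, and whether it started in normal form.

resulting normal form:
  \(τ : Type0). \(ξ : τ). \(j : τ). \(e : Eq τ ξ j). J τ ξ (\(z : τ). \(α : Eq τ ξ z). Eq τ z ξ) (refl τ ξ) j e
the term's type:
  Pi (τ : Type0). Pi (ξ : τ). Pi (j : τ). Eq τ ξ j -> Eq τ j ξ
steps to reach normal form (normal order): 16
already normal: no
first redex: an elimVec iota-redex


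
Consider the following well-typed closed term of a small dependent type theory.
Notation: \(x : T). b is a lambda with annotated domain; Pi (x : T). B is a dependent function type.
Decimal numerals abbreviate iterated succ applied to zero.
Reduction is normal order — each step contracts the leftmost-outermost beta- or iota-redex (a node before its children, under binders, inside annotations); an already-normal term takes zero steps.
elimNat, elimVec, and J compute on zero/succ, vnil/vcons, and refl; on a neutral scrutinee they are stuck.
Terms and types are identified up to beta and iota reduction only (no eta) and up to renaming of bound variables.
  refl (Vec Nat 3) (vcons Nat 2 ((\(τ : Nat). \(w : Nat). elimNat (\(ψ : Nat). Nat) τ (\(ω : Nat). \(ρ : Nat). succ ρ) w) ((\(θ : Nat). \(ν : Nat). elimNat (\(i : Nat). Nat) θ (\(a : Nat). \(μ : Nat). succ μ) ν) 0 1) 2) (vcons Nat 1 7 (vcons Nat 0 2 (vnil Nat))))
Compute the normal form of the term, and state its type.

normal form:
  refl (Vec Nat 3) (vcons Nat 2 3 (vcons Nat 1 7 (vcons Nat 0 2 (vnil Nat))))
type:
  Eq (Vec Nat 3) (vcons Nat 2 3 (vcons Nat 1 7 (vcons Nat 0 2 (vnil Nat)))) (vcons Nat 2 3 (vcons Nat 1 7 (vcons Nat 0 2 (vnil Nat))))


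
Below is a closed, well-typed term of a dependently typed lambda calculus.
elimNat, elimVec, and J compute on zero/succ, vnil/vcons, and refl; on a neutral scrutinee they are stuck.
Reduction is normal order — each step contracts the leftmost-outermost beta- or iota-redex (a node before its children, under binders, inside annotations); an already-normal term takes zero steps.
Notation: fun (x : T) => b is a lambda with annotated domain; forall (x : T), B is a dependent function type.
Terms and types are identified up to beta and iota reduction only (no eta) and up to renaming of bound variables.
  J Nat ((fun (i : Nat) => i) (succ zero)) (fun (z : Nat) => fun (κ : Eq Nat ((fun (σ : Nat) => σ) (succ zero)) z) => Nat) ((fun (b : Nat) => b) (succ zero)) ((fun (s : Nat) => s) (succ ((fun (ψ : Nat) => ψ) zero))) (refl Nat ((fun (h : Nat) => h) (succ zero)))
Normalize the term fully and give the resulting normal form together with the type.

reduced normal form:
  succ zero
inferred type:
  Nat


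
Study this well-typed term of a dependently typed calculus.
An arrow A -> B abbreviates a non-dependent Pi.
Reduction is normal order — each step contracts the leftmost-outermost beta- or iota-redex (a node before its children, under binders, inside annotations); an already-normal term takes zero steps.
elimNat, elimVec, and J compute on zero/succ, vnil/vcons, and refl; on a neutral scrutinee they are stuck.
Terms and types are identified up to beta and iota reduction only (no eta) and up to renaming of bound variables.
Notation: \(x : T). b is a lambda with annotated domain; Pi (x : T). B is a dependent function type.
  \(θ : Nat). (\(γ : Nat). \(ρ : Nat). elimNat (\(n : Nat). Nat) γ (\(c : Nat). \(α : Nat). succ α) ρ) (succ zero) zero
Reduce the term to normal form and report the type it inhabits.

reduced normal form:
  \(θ : Nat). succ zero
the term's type:
  Nat -> Nat


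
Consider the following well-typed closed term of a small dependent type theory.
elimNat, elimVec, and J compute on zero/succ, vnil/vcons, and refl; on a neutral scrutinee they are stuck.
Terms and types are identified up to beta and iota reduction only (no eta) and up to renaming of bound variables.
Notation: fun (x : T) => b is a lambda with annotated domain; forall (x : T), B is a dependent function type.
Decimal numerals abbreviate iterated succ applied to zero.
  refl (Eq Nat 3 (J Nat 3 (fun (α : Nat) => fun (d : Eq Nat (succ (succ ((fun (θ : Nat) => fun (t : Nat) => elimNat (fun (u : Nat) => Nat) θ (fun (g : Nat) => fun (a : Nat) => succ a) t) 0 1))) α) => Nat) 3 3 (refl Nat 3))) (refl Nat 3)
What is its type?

type:
  Eq (Eq Nat 3 3) (refl Nat 3) (refl Nat 3)


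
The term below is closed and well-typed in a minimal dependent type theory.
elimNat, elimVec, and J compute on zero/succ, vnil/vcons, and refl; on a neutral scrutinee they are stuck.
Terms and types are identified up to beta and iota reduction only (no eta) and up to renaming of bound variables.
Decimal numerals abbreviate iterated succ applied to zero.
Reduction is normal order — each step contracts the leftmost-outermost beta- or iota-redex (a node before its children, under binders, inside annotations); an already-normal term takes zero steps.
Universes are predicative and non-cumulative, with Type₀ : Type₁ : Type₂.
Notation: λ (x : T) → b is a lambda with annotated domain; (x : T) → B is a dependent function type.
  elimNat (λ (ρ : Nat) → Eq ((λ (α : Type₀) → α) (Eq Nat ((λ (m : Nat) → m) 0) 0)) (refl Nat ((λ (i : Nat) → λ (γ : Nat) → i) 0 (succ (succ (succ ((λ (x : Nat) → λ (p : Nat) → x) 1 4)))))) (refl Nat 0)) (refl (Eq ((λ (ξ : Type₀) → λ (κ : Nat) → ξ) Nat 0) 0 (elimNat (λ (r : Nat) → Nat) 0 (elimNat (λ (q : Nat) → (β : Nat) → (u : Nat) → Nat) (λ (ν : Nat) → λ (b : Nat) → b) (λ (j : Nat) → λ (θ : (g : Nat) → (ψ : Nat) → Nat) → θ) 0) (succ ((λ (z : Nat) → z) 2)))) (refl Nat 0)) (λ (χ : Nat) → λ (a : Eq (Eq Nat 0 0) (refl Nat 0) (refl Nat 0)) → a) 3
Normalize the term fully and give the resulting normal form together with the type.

normal form:
  refl (Eq Nat 0 0) (refl Nat 0)
inferred type:
  Eq (Eq Nat 0 0) (refl Nat 0) (refl Nat 0)
observation: contracting an elimNat iota-redex first, the term normalizes in 25 steps.


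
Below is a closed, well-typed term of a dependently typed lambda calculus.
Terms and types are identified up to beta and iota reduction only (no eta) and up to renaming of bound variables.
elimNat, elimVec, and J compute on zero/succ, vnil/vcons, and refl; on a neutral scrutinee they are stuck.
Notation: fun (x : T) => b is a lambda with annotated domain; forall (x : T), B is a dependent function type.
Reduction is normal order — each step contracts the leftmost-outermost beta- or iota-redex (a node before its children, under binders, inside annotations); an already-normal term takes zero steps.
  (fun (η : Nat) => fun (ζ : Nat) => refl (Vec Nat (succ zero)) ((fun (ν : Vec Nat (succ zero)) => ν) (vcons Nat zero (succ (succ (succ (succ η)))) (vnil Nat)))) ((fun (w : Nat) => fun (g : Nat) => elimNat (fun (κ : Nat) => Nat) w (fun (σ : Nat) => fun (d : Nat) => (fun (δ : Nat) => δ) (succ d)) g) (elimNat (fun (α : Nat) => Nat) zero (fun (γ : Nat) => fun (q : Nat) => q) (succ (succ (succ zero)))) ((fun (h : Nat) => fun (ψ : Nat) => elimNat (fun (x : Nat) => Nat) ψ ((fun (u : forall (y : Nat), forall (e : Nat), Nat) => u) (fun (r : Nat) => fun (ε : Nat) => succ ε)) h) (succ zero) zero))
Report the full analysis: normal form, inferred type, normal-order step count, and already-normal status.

normal form:
  fun (η : Nat) => refl (Vec Nat (succ zero)) (vcons Nat zero (succ (succ (succ (succ (succ zero))))) (vnil Nat))
the term's type:
  forall (η : Nat), Eq (Vec Nat (succ zero)) (vcons Nat zero (succ (succ (succ (succ (succ zero))))) (vnil Nat)) (vcons Nat zero (succ (succ (succ (succ (succ zero))))) (vnil Nat))
reduction steps (normal order): 26
started in normal form: no
first contracted redex: a beta-redex


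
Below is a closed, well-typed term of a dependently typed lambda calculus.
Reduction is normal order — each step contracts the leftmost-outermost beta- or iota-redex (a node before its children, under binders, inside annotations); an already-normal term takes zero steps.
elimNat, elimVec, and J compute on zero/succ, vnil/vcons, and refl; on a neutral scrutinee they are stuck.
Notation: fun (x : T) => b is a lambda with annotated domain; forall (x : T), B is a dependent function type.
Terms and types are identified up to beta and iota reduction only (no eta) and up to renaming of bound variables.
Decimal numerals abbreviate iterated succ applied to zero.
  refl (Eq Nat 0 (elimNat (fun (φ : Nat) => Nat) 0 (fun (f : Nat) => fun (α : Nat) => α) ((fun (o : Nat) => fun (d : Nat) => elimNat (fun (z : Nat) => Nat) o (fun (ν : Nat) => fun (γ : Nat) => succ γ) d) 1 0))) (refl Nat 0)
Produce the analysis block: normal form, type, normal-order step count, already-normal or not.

normal form:
  refl (Eq Nat 0 0) (refl Nat 0)
inferred type:
  Eq (Eq Nat 0 0) (refl Nat 0) (refl Nat 0)
reduction steps (normal order): 7
started in normal form: no
first redex: a beta-redex


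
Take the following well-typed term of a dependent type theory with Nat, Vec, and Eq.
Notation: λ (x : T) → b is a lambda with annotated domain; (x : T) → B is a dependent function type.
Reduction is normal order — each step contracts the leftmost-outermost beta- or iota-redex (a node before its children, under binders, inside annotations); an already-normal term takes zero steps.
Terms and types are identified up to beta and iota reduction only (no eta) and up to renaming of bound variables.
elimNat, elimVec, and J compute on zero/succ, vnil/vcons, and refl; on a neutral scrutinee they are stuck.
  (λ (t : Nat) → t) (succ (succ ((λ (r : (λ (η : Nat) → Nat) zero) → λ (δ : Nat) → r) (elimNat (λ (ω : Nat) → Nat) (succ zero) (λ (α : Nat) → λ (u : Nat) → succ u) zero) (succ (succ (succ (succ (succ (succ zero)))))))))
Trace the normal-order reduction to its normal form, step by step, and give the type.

normal-order reduction sequence:
  (λ (t : Nat) → t) (succ (succ ((λ (r : (λ (η : Nat) → Nat) zero) → λ (δ : Nat) → r) (elimNat (λ (ω : Nat) → Nat) (succ zero) (λ (α : Nat) → λ (u : Nat) → succ u) zero) (succ (succ (succ (succ (succ (succ zero)))))))))
  ~> succ (succ ((λ (t : (λ (r : Nat) → Nat) zero) → λ (η : Nat) → t) (elimNat (λ (δ : Nat) → Nat) (succ zero) (λ (ω : Nat) → λ (α : Nat) → succ α) zero) (succ (succ (succ (succ (succ (succ zero))))))))
  ~> succ (succ ((λ (t : Nat) → elimNat (λ (r : Nat) → Nat) (succ zero) (λ (η : Nat) → λ (δ : Nat) → succ δ) zero) (succ (succ (succ (succ (succ (succ zero))))))))
  ~> succ (succ (elimNat (λ (t : Nat) → Nat) (succ zero) (λ (r : Nat) → λ (η : Nat) → succ η) zero))
  ~> succ (succ (succ zero))
inferred type:
  Nat


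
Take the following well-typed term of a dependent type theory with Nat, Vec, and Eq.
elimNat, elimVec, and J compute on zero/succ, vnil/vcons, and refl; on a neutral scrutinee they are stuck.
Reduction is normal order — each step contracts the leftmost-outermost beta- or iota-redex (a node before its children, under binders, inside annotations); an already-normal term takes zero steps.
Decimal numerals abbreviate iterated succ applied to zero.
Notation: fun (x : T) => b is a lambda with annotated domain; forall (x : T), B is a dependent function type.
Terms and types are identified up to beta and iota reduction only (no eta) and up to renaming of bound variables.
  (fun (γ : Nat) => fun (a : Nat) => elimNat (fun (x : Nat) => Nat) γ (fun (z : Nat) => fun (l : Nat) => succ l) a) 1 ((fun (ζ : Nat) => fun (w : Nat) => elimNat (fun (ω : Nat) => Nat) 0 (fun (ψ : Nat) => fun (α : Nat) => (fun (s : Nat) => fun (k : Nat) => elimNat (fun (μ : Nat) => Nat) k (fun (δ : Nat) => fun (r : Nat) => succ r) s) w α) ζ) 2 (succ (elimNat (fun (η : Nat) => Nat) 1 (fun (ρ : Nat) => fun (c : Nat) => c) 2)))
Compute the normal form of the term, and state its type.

resulting normal form:
  5
inferred type:
  Nat
observation: the term reaches its normal form after 56 normal-order steps.


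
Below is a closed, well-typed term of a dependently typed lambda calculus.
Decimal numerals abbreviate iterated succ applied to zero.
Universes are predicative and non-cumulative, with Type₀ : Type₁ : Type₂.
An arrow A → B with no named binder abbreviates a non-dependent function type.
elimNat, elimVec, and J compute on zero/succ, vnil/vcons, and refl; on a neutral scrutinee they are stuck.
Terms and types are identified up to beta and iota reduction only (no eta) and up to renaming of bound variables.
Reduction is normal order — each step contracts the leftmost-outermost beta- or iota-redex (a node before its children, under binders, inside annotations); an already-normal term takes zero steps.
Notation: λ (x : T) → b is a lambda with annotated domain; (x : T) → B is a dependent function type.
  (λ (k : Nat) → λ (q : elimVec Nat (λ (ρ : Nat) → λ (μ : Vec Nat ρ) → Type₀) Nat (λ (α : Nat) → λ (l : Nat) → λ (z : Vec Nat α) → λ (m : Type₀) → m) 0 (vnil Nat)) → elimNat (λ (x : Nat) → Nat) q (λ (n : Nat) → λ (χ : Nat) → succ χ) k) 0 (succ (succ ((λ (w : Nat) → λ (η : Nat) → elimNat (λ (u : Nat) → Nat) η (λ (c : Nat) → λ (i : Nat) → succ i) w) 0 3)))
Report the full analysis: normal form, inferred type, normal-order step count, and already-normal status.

reduced normal form:
  5
the term's type:
  Nat
reduction steps (normal order): 6
already normal: no
first contracted redex: a beta-redex


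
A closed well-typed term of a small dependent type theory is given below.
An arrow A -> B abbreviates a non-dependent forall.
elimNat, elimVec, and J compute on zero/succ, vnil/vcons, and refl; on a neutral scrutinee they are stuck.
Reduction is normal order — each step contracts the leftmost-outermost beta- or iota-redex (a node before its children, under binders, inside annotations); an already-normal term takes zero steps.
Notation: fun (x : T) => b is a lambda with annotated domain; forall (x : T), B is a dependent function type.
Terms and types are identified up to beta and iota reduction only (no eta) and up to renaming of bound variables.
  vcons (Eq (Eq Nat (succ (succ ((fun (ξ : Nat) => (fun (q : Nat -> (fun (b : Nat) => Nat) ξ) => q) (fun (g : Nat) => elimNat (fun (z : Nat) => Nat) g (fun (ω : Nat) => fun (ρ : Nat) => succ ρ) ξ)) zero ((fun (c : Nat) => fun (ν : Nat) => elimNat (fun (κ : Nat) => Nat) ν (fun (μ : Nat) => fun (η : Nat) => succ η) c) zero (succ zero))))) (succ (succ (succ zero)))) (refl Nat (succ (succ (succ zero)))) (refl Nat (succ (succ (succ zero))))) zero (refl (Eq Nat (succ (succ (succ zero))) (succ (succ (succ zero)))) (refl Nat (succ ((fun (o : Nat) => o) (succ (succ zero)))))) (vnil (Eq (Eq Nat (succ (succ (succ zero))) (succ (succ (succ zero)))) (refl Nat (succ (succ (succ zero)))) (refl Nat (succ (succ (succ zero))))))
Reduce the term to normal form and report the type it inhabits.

normal form:
  vcons (Eq (Eq Nat (succ (succ (succ zero))) (succ (succ (succ zero)))) (refl Nat (succ (succ (succ zero)))) (refl Nat (succ (succ (succ zero))))) zero (refl (Eq Nat (succ (succ (succ zero))) (succ (succ (succ zero)))) (refl Nat (succ (succ (succ zero))))) (vnil (Eq (Eq Nat (succ (succ (succ zero))) (succ (succ (succ zero)))) (refl Nat (succ (succ (succ zero)))) (refl Nat (succ (succ (succ zero))))))
the term's type:
  Vec (Eq (Eq Nat (succ (succ (succ zero))) (succ (succ (succ zero)))) (refl Nat (succ (succ (succ zero)))) (refl Nat (succ (succ (succ zero))))) (succ zero)
observation: contracting a beta-redex first, the term normalizes in 8 steps.


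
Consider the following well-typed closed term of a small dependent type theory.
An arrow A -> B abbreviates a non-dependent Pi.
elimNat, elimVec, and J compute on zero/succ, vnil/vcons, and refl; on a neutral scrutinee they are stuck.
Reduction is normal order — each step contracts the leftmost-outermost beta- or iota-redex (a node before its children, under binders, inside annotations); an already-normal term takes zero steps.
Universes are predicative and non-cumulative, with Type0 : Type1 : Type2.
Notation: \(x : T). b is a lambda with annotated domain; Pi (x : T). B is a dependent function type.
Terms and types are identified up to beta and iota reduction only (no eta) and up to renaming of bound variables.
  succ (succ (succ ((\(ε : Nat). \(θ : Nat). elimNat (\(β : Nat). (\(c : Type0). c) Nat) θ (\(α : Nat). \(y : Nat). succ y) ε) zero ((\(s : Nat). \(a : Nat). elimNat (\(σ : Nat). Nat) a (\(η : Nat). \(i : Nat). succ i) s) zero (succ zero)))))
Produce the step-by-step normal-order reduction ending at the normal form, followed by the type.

normal-order reduction:
  succ (succ (succ ((\(ε : Nat). \(θ : Nat). elimNat (\(β : Nat). (\(c : Type0). c) Nat) θ (\(α : Nat). \(y : Nat). succ y) ε) zero ((\(s : Nat). \(a : Nat). elimNat (\(σ : Nat). Nat) a (\(η : Nat). \(i : Nat). succ i) s) zero (succ zero)))))
  ~> succ (succ (succ ((\(ε : Nat). elimNat (\(θ : Nat). (\(β : Type0). β) Nat) ε (\(c : Nat). \(α : Nat). succ α) zero) ((\(y : Nat). \(s : Nat). elimNat (\(a : Nat). Nat) s (\(σ : Nat). \(η : Nat). succ η) y) zero (succ zero)))))
  ~> succ (succ (succ (elimNat (\(ε : Nat). (\(θ : Type0). θ) Nat) ((\(β : Nat). \(c : Nat). elimNat (\(α : Nat). Nat) c (\(y : Nat). \(s : Nat). succ s) β) zero (succ zero)) (\(a : Nat). \(σ : Nat). succ σ) zero)))
  ~> succ (succ (succ ((\(ε : Nat). \(θ : Nat). elimNat (\(β : Nat). Nat) θ (\(c : Nat). \(α : Nat). succ α) ε) zero (succ zero))))
  ~> succ (succ (succ ((\(ε : Nat). elimNat (\(θ : Nat). Nat) ε (\(β : Nat). \(c : Nat). succ c) zero) (succ zero))))
  ~> succ (succ (succ (elimNat (\(ε : Nat). Nat) (succ zero) (\(θ : Nat). \(β : Nat). succ β) zero)))
  ~> succ (succ (succ (succ zero)))
the term's type:
  Nat


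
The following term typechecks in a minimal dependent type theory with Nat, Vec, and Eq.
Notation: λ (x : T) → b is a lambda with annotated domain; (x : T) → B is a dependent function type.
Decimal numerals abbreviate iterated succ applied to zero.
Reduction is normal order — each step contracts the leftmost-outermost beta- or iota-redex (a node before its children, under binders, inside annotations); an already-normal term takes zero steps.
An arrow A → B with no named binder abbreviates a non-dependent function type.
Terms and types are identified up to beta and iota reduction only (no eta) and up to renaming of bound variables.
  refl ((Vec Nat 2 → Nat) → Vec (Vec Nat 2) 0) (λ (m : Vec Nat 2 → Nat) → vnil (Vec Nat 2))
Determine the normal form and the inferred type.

normal form:
  refl ((Vec Nat 2 → Nat) → Vec (Vec Nat 2) 0) (λ (m : Vec Nat 2 → Nat) → vnil (Vec Nat 2))
inferred type:
  Eq ((Vec Nat 2 → Nat) → Vec (Vec Nat 2) 0) (λ (m : Vec Nat 2 → Nat) → vnil (Vec Nat 2)) (λ (χ : Vec Nat 2 → Nat) → vnil (Vec Nat 2))


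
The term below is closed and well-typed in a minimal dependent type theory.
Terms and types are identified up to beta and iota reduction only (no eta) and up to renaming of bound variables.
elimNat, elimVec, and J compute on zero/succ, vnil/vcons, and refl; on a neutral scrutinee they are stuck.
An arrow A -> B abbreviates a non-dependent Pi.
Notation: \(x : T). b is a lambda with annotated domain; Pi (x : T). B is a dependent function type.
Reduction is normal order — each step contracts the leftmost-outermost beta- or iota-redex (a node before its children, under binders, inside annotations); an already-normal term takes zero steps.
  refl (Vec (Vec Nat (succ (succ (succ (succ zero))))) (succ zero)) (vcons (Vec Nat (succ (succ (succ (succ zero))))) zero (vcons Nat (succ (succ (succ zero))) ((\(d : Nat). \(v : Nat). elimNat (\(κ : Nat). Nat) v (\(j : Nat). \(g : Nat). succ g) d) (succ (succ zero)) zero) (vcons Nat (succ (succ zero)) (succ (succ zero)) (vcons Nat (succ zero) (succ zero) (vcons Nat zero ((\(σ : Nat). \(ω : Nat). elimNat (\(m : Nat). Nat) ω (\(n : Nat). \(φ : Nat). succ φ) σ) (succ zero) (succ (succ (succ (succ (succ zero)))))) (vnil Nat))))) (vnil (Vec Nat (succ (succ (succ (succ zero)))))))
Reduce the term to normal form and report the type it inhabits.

normal form:
  refl (Vec (Vec Nat (succ (succ (succ (succ zero))))) (succ zero)) (vcons (Vec Nat (succ (succ (succ (succ zero))))) zero (vcons Nat (succ (succ (succ zero))) (succ (succ zero)) (vcons Nat (succ (succ zero)) (succ (succ zero)) (vcons Nat (succ zero) (succ zero) (vcons Nat zero (succ (succ (succ (succ (succ (succ zero)))))) (vnil Nat))))) (vnil (Vec Nat (succ (succ (succ (succ zero)))))))
inferred type:
  Eq (Vec (Vec Nat (succ (succ (succ (succ zero))))) (succ zero)) (vcons (Vec Nat (succ (succ (succ (succ zero))))) zero (vcons Nat (succ (succ (succ zero))) (succ (succ zero)) (vcons Nat (succ (succ zero)) (succ (succ zero)) (vcons Nat (succ zero) (succ zero) (vcons Nat zero (succ (succ (succ (succ (succ (succ zero)))))) (vnil Nat))))) (vnil (Vec Nat (succ (succ (succ (succ zero))))))) (vcons (Vec Nat (succ (succ (succ (succ zero))))) zero (vcons Nat (succ (succ (succ zero))) (succ (succ zero)) (vcons Nat (succ (succ zero)) (succ (succ zero)) (vcons Nat (succ zero) (succ zero) (vcons Nat zero (succ (succ (succ (succ (succ (succ zero)))))) (vnil Nat))))) (vnil (Vec Nat (succ (succ (succ (succ zero)))))))


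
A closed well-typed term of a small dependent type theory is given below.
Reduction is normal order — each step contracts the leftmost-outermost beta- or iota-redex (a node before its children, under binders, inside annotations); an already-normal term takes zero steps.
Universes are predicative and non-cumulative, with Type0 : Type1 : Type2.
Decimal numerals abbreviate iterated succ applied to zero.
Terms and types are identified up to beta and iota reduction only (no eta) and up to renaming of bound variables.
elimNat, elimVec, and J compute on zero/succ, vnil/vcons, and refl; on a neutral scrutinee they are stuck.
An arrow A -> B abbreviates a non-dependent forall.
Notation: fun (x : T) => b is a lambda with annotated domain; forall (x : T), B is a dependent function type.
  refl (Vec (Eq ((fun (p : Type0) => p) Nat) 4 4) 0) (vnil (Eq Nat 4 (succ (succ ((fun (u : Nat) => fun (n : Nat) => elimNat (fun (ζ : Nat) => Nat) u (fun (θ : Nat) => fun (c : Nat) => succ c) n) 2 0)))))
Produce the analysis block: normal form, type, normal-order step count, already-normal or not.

resulting normal form:
  refl (Vec (Eq Nat 4 4) 0) (vnil (Eq Nat 4 4))
inferred type:
  Eq (Vec (Eq Nat 4 4) 0) (vnil (Eq Nat 4 4)) (vnil (Eq Nat 4 4))
steps to reach normal form (normal order): 4
already normal: no
first redex: a beta-redex


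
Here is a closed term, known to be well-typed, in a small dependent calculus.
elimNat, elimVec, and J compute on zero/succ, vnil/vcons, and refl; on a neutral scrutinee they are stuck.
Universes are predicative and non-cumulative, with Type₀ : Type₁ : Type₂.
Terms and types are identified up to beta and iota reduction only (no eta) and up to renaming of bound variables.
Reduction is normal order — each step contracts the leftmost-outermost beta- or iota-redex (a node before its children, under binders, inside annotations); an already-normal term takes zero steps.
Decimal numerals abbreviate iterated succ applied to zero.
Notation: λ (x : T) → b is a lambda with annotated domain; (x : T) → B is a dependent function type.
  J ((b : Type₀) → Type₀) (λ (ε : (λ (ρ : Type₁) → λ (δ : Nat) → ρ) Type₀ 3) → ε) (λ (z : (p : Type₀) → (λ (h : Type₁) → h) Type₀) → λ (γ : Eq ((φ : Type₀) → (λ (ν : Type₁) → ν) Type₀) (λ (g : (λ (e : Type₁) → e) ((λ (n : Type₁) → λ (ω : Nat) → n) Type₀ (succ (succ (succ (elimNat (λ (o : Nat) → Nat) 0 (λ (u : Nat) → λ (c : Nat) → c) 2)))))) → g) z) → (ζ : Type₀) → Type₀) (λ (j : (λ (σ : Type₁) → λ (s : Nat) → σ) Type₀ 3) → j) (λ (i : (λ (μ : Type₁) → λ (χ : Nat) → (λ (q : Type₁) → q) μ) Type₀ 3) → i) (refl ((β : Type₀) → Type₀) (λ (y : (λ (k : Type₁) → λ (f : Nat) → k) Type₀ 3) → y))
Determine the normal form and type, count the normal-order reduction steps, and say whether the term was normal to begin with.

resulting normal form:
  λ (b : Type₀) → b
inferred type:
  (b : Type₀) → Type₀
normal-order step count: 3
term was already normal: no
first contracted redex: a J iota-redex


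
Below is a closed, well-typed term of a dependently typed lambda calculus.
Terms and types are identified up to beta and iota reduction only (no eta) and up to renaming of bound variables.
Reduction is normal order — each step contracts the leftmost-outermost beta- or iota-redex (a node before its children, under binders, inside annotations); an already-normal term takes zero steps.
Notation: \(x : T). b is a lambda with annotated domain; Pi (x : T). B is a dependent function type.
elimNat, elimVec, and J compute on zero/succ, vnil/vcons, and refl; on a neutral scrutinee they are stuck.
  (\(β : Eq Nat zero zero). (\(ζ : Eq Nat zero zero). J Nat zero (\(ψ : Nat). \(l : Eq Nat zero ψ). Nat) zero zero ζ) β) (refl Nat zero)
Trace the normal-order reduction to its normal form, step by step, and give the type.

normal-order reduction:
  (\(β : Eq Nat zero zero). (\(ζ : Eq Nat zero zero). J Nat zero (\(ψ : Nat). \(l : Eq Nat zero ψ). Nat) zero zero ζ) β) (refl Nat zero)
  ~> (\(β : Eq Nat zero zero). J Nat zero (\(ζ : Nat). \(ψ : Eq Nat zero ζ). Nat) zero zero β) (refl Nat zero)
  ~> J Nat zero (\(β : Nat). \(ζ : Eq Nat zero β). Nat) zero zero (refl Nat zero)
  ~> zero
inferred type:
  Nat


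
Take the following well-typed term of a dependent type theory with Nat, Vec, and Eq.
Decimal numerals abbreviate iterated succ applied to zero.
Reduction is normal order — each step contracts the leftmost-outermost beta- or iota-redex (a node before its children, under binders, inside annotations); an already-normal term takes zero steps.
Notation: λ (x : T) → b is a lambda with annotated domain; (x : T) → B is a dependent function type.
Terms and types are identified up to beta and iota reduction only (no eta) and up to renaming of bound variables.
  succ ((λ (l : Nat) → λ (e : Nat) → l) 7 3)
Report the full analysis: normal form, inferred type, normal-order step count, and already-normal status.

reduced normal form:
  8
inferred type:
  Nat
normal-order step count: 2
already normal: no
first redex: a beta-redex


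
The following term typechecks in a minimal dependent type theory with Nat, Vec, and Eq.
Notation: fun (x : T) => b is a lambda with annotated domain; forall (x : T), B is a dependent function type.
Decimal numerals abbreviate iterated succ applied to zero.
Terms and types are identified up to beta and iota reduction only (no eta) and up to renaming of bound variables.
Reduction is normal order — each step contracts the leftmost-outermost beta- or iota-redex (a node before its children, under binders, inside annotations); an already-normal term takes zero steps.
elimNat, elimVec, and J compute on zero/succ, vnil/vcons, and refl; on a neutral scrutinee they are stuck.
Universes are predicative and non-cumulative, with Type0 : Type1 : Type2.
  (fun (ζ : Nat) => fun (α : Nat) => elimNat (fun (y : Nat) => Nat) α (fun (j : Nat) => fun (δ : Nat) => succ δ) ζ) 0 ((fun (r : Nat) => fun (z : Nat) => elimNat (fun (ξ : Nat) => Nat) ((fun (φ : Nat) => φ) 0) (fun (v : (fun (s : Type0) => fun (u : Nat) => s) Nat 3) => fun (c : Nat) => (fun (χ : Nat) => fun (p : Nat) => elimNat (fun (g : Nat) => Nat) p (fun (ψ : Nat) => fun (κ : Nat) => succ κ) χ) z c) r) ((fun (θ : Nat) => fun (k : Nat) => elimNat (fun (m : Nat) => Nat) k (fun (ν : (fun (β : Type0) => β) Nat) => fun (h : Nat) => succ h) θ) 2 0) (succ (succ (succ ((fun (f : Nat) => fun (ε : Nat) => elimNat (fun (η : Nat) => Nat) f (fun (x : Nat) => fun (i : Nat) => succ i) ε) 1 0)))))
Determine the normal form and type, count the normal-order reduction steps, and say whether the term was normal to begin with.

normal form:
  8
the term's type:
  Nat
reduction steps (normal order): 42
term was already normal: no
first redex: a beta-redex


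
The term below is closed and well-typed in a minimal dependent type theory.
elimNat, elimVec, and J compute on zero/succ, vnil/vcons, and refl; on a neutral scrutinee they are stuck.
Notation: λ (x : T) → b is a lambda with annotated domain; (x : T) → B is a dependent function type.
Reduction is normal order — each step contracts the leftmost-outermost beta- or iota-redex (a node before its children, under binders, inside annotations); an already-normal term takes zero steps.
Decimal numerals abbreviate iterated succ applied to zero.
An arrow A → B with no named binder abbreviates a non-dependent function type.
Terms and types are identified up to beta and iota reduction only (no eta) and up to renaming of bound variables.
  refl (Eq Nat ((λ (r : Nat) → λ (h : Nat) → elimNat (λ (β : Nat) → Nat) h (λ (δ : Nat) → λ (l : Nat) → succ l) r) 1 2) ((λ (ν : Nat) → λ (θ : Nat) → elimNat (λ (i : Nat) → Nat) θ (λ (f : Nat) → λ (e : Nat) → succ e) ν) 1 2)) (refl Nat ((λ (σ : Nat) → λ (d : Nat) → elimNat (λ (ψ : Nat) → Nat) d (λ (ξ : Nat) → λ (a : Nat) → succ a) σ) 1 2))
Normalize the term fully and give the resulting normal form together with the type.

resulting normal form:
  refl (Eq Nat 3 3) (refl Nat 3)
the term's type:
  Eq (Eq Nat 3 3) (refl Nat 3) (refl Nat 3)


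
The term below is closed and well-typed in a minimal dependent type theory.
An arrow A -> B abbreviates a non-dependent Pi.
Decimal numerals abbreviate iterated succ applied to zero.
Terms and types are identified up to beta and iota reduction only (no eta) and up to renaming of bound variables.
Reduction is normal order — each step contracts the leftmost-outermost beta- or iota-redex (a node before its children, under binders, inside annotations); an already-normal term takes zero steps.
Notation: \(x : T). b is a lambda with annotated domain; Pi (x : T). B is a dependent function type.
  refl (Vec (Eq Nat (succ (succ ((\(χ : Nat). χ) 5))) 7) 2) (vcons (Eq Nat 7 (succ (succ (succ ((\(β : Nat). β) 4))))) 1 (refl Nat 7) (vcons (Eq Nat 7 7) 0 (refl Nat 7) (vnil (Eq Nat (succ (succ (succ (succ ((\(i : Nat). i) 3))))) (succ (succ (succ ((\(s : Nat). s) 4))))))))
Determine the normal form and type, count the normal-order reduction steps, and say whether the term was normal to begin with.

normal form:
  refl (Vec (Eq Nat 7 7) 2) (vcons (Eq Nat 7 7) 1 (refl Nat 7) (vcons (Eq Nat 7 7) 0 (refl Nat 7) (vnil (Eq Nat 7 7))))
type:
  Eq (Vec (Eq Nat 7 7) 2) (vcons (Eq Nat 7 7) 1 (refl Nat 7) (vcons (Eq Nat 7 7) 0 (refl Nat 7) (vnil (Eq Nat 7 7)))) (vcons (Eq Nat 7 7) 1 (refl Nat 7) (vcons (Eq Nat 7 7) 0 (refl Nat 7) (vnil (Eq Nat 7 7))))
steps to reach normal form (normal order): 4
started in normal form: no
first contracted redex: a beta-redex


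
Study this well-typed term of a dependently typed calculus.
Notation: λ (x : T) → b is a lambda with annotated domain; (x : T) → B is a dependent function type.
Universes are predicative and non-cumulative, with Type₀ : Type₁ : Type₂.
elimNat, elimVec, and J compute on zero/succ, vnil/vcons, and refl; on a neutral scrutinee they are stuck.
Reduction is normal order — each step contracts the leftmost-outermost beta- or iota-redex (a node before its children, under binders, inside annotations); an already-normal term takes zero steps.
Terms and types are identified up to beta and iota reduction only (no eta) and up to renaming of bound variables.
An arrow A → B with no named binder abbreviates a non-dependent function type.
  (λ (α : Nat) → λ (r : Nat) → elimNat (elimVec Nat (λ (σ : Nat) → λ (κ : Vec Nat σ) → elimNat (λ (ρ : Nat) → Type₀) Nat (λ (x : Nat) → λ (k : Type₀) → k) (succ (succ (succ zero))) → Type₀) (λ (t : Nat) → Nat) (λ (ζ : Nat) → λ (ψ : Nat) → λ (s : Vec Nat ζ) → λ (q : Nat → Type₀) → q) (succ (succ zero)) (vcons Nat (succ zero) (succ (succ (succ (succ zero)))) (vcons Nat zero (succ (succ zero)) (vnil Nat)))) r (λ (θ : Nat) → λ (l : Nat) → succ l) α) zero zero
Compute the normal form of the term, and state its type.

resulting normal form:
  zero
type:
  Nat


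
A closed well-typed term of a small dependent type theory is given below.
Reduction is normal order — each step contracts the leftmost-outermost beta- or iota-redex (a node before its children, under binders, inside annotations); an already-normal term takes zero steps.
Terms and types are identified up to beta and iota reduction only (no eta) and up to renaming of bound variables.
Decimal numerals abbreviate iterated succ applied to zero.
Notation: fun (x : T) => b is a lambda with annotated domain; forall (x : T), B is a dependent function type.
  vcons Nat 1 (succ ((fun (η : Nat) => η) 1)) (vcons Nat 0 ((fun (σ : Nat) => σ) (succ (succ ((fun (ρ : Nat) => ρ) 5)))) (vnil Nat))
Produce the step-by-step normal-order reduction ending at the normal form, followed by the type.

normal-order reduction:
  vcons Nat 1 (succ ((fun (η : Nat) => η) 1)) (vcons Nat 0 ((fun (σ : Nat) => σ) (succ (succ ((fun (ρ : Nat) => ρ) 5)))) (vnil Nat))
  ~> vcons Nat 1 2 (vcons Nat 0 ((fun (η : Nat) => η) (succ (succ ((fun (σ : Nat) => σ) 5)))) (vnil Nat))
  ~> vcons Nat 1 2 (vcons Nat 0 (succ (succ ((fun (η : Nat) => η) 5))) (vnil Nat))
  ~> vcons Nat 1 2 (vcons Nat 0 7 (vnil Nat))
the term's type:
  Vec Nat 2
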